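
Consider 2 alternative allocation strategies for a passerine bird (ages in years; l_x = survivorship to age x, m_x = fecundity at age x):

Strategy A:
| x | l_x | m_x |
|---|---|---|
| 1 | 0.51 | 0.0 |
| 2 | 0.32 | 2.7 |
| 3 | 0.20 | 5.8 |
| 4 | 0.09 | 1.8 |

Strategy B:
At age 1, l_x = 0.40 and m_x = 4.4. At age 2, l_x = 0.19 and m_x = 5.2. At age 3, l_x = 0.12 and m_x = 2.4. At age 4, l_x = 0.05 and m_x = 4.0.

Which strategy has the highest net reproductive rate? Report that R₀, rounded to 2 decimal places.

Strategy A: R₀ = 0.51×0.0 + 0.32×2.7 + 0.20×5.8 + 0.09×1.8 = 2.1860
Strategy B: R₀ = 0.40×4.4 + 0.19×5.2 + 0.12×2.4 + 0.05×4.0 = 3.2360
Highest R₀: strategy B with 3.2360.

3.24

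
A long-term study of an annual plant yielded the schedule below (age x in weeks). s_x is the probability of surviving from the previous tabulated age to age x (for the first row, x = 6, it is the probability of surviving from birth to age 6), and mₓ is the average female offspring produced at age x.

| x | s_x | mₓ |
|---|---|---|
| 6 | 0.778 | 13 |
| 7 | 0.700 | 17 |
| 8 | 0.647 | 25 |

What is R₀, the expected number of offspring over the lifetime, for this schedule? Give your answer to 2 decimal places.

Survivorship from birth: l_x = s_6·s_7·…·s_x.
  l_6 = 0.77800
  l_7 = 0.54460
  l_8 = 0.35236
R₀ = Σ l_x mₓ:
  age 6: 0.77800 × 13 = 10.1140
  age 7: 0.54460 × 17 = 9.2582
  age 8: 0.35236 × 25 = 8.8090
R₀ = 10.1140 + 9.2582 + 8.8090 = 28.1812

28.18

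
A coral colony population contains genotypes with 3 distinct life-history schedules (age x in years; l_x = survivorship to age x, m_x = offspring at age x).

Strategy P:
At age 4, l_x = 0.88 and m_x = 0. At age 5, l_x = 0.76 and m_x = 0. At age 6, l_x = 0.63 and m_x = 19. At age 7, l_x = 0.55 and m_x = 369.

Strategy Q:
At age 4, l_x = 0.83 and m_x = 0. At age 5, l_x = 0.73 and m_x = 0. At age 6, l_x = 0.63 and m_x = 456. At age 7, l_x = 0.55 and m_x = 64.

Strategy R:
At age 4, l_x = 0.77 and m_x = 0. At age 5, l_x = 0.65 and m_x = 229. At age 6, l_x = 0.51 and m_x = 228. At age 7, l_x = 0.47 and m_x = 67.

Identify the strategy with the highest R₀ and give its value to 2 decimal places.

Strategy P: R₀ = 0.88×0 + 0.76×0 + 0.63×19 + 0.55×369 = 214.9200
Strategy Q: R₀ = 0.83×0 + 0.73×0 + 0.63×456 + 0.55×64 = 322.4800
Strategy R: R₀ = 0.77×0 + 0.65×229 + 0.51×228 + 0.47×67 = 296.6200
Highest R₀: strategy Q with 322.4800.

322.48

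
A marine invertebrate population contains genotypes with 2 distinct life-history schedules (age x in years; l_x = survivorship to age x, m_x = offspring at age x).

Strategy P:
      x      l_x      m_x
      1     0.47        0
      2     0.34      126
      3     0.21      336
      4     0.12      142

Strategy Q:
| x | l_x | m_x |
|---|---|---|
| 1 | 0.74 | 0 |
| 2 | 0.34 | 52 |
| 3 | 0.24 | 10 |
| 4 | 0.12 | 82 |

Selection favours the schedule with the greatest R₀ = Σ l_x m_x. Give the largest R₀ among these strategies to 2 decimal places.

130.44

Strategy P: R₀ = 0.47×0 + 0.34×126 + 0.21×336 + 0.12×142 = 130.4400
Strategy Q: R₀ = 0.74×0 + 0.34×52 + 0.24×10 + 0.12×82 = 29.9200
Highest R₀: strategy P with 130.4400.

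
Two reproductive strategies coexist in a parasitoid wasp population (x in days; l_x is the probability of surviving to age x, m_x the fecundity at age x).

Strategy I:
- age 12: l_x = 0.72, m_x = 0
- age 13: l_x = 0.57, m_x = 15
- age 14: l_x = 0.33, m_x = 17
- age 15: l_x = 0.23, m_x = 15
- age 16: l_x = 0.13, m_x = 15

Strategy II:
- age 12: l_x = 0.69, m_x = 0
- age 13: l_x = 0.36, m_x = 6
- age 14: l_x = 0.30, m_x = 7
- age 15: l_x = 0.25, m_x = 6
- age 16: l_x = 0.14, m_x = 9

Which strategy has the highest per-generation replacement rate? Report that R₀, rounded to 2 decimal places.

Strategy I: R₀ = 0.72×0 + 0.57×15 + 0.33×17 + 0.23×15 + 0.13×15 = 19.5600
Strategy II: R₀ = 0.69×0 + 0.36×6 + 0.30×7 + 0.25×6 + 0.14×9 = 7.0200
Highest R₀: strategy I with 19.5600.

19.56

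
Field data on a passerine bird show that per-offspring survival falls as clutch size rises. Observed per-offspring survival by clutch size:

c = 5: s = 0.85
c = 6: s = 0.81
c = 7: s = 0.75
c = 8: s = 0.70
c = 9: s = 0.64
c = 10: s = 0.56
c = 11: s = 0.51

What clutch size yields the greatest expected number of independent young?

9

Expected independent young = c × s(c):
  c=5: 5 × 0.85 = 4.250
  c=6: 6 × 0.81 = 4.860
  c=7: 7 × 0.75 = 5.250
  c=8: 8 × 0.70 = 5.600
  c=9: 9 × 0.64 = 5.760
  c=10: 10 × 0.56 = 5.600
  c=11: 11 × 0.51 = 5.610
Maximum at c = 9 (5.760 independent young).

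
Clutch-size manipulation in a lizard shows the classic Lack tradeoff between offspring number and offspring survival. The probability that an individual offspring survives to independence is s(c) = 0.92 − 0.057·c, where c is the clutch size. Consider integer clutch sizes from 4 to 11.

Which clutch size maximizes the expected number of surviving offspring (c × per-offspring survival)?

8

Expected surviving offspring = c × s(c):
  c=4: 4 × 0.692 = 2.768
  c=5: 5 × 0.635 = 3.175
  c=6: 6 × 0.578 = 3.468
  c=7: 7 × 0.521 = 3.647
  c=8: 8 × 0.464 = 3.712
  c=9: 9 × 0.407 = 3.663
  c=10: 10 × 0.350 = 3.500
  c=11: 11 × 0.293 = 3.223
Maximum at c = 8 (3.712 surviving offspring).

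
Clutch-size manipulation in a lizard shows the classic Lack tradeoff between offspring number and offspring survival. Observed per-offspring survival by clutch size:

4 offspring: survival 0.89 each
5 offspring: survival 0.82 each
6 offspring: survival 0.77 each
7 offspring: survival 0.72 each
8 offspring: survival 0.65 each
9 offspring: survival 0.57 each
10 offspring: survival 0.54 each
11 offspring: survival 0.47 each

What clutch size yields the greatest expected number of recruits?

Expected recruits = c × s(c):
  c=4: 4 × 0.89 = 3.560
  c=5: 5 × 0.82 = 4.100
  c=6: 6 × 0.77 = 4.620
  c=7: 7 × 0.72 = 5.040
  c=8: 8 × 0.65 = 5.200
  c=9: 9 × 0.57 = 5.130
  c=10: 10 × 0.54 = 5.400
  c=11: 11 × 0.47 = 5.170
Maximum at c = 10 (5.400 recruits).

10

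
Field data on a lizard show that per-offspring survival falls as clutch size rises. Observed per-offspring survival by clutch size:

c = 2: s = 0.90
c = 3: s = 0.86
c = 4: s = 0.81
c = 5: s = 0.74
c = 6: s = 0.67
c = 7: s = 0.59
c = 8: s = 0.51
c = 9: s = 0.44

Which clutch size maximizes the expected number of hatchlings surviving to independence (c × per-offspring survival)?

7

Expected hatchlings surviving to independence = c × s(c):
  c=2: 2 × 0.90 = 1.800
  c=3: 3 × 0.86 = 2.580
  c=4: 4 × 0.81 = 3.240
  c=5: 5 × 0.74 = 3.700
  c=6: 6 × 0.67 = 4.020
  c=7: 7 × 0.59 = 4.130
  c=8: 8 × 0.51 = 4.080
  c=9: 9 × 0.44 = 3.960
Maximum at c = 7 (4.130 hatchlings surviving to independence).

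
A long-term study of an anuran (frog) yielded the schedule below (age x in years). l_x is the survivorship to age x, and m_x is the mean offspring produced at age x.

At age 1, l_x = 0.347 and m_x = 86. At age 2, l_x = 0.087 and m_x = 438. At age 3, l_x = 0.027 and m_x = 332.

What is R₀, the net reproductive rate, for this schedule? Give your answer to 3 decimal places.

R₀ = Σ l_x m_x:
  age 1: 0.347 × 86 = 29.8420
  age 2: 0.087 × 438 = 38.1060
  age 3: 0.027 × 332 = 8.9640
R₀ = 29.8420 + 38.1060 + 8.9640 = 76.9120

76.912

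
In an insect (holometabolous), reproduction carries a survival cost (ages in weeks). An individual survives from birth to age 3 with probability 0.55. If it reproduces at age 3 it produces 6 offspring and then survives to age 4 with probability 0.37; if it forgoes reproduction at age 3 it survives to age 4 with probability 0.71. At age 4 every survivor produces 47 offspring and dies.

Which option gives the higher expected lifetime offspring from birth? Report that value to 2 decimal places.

18.35

breed at age 3: R₀ = 0.55 × (6 + 0.37 × 47) = 0.55 × 23.3900 = 12.8645
delay to age 4: R₀ = 0.55 × (0.71 × 47) = 0.55 × 33.3700 = 18.3535
Higher: delay to age 4 (18.3535).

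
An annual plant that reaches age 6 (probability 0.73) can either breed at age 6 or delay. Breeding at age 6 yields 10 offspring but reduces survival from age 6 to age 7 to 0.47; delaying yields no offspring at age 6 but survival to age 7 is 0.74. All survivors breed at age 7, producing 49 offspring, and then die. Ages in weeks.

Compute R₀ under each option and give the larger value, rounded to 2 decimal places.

breed at age 6: R₀ = 0.73 × (10 + 0.47 × 49) = 0.73 × 33.0300 = 24.1119
delay to age 7: R₀ = 0.73 × (0.74 × 49) = 0.73 × 36.2600 = 26.4698
Higher: delay to age 7 (26.4698).

26.47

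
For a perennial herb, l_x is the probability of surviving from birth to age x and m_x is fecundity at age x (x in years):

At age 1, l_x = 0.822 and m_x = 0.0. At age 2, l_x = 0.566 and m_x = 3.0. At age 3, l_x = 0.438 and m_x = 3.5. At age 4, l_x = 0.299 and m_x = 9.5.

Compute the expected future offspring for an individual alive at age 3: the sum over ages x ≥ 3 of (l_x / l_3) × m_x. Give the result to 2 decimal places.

9.99

l_3 = 0.438. Conditional survival from age 3 to x is l_x / l_3.
  x=3: (0.438/0.438) × 3.5 = 3.5000
  x=4: (0.299/0.438) × 9.5 = 6.4852
Sum = 3.5000 + 6.4852 = 9.9852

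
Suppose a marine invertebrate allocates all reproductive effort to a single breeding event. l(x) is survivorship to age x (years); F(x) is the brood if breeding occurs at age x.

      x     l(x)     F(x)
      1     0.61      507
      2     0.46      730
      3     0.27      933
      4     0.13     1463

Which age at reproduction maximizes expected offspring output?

2

Expected offspring if breeding at age x = l(x) × F(x):
  age 1: 0.61 × 507 = 309.270
  age 2: 0.46 × 730 = 335.800
  age 3: 0.27 × 933 = 251.910
  age 4: 0.13 × 1463 = 190.190
Maximum at age 2 (335.800).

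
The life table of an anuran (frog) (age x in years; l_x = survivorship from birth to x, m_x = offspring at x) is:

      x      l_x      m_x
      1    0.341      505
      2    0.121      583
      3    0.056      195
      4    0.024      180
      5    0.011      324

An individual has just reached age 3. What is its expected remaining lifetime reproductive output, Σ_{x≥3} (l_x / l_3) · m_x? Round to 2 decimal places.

l_3 = 0.056. Conditional survival from age 3 to x is l_x / l_3.
  x=3: (0.056/0.056) × 195 = 195.0000
  x=4: (0.024/0.056) × 180 = 77.1429
  x=5: (0.011/0.056) × 324 = 63.6429
Sum = 195.0000 + 77.1429 + 63.6429 = 335.7857

335.79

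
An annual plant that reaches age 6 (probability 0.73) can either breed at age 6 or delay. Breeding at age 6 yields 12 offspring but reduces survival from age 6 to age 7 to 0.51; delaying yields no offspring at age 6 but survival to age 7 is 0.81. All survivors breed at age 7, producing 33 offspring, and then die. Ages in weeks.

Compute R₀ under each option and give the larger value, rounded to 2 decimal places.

21.05

breed at age 6: R₀ = 0.73 × (12 + 0.51 × 33) = 0.73 × 28.8300 = 21.0459
delay to age 7: R₀ = 0.73 × (0.81 × 33) = 0.73 × 26.7300 = 19.5129
Higher: breed at age 6 (21.0459).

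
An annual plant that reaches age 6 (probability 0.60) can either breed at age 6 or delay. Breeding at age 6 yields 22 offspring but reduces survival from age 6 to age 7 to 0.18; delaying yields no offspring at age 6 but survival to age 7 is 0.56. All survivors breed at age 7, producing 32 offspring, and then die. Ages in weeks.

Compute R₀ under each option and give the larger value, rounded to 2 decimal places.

breed at age 6: R₀ = 0.60 × (22 + 0.18 × 32) = 0.60 × 27.7600 = 16.6560
delay to age 7: R₀ = 0.60 × (0.56 × 32) = 0.60 × 17.9200 = 10.7520
Higher: breed at age 6 (16.6560).

16.66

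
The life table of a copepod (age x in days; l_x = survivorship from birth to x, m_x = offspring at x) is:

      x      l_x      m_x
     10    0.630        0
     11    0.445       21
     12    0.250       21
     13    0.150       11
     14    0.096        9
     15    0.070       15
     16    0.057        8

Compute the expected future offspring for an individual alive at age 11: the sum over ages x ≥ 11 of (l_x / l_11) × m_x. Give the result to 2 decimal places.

41.83

l_11 = 0.445. Conditional survival from age 11 to x is l_x / l_11.
  x=11: (0.445/0.445) × 21 = 21.0000
  x=12: (0.250/0.445) × 21 = 11.7978
  x=13: (0.150/0.445) × 11 = 3.7079
  x=14: (0.096/0.445) × 9 = 1.9416
  x=15: (0.070/0.445) × 15 = 2.3596
  x=16: (0.057/0.445) × 8 = 1.0247
Sum = 21.0000 + 11.7978 + 3.7079 + 1.9416 + 2.3596 + 1.0247 = 41.8315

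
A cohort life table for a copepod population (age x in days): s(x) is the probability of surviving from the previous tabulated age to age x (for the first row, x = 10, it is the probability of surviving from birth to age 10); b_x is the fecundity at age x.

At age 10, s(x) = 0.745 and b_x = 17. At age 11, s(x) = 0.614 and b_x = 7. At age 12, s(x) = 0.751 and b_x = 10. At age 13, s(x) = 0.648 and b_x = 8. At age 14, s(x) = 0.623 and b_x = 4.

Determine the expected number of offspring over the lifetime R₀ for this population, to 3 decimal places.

Survivorship from birth: l_x = s_10·s_11·…·s_x.
  l_10 = 0.74500
  l_11 = 0.45743
  l_12 = 0.34353
  l_13 = 0.22261
  l_14 = 0.13868
R₀ = Σ l_x b_x:
  age 10: 0.74500 × 17 = 12.6650
  age 11: 0.45743 × 7 = 3.2020
  age 12: 0.34353 × 10 = 3.4353
  age 13: 0.22261 × 8 = 1.7809
  age 14: 0.13868 × 4 = 0.5547
R₀ = 12.6650 + 3.2020 + 3.4353 + 1.7809 + 0.5547 = 21.6379

21.638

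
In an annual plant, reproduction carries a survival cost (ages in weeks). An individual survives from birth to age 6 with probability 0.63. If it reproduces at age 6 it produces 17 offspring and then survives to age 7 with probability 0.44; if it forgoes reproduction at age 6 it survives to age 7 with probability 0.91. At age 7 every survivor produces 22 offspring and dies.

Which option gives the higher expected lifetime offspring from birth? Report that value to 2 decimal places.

16.81

breed at age 6: R₀ = 0.63 × (17 + 0.44 × 22) = 0.63 × 26.6800 = 16.8084
delay to age 7: R₀ = 0.63 × (0.91 × 22) = 0.63 × 20.0200 = 12.6126
Higher: breed at age 6 (16.8084).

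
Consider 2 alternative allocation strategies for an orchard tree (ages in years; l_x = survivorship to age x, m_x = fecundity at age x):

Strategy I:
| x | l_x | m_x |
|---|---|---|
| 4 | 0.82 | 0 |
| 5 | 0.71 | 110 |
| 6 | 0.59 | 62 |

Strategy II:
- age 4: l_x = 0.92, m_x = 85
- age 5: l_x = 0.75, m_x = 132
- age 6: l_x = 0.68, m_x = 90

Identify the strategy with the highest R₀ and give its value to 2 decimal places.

238.40

Strategy I: R₀ = 0.82×0 + 0.71×110 + 0.59×62 = 114.6800
Strategy II: R₀ = 0.92×85 + 0.75×132 + 0.68×90 = 238.4000
Highest R₀: strategy II with 238.4000.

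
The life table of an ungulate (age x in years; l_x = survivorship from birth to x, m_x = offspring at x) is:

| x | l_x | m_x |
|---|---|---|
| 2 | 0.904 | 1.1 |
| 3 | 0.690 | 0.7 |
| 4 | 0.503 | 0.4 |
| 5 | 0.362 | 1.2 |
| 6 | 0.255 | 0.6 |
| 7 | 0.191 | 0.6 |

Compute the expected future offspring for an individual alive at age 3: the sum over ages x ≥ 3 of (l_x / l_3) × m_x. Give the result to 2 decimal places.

l_3 = 0.690. Conditional survival from age 3 to x is l_x / l_3.
  x=3: (0.690/0.690) × 0.7 = 0.7000
  x=4: (0.503/0.690) × 0.4 = 0.2916
  x=5: (0.362/0.690) × 1.2 = 0.6296
  x=6: (0.255/0.690) × 0.6 = 0.2217
  x=7: (0.191/0.690) × 0.6 = 0.1661
Sum = 0.7000 + 0.2916 + 0.6296 + 0.2217 + 0.1661 = 2.0090

2.01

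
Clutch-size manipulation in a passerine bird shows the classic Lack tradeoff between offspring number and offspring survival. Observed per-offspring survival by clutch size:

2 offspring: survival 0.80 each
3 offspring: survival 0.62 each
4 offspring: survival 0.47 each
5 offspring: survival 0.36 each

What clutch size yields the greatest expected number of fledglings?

Expected fledglings = c × s(c):
  c=2: 2 × 0.80 = 1.600
  c=3: 3 × 0.62 = 1.860
  c=4: 4 × 0.47 = 1.880
  c=5: 5 × 0.36 = 1.800
Maximum at c = 4 (1.880 fledglings).

4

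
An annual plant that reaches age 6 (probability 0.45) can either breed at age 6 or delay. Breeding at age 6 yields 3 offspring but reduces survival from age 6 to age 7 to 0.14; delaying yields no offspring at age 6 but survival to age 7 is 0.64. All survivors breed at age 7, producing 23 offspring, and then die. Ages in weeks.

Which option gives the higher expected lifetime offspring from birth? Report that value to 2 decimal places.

breed at age 6: R₀ = 0.45 × (3 + 0.14 × 23) = 0.45 × 6.2200 = 2.7990
delay to age 7: R₀ = 0.45 × (0.64 × 23) = 0.45 × 14.7200 = 6.6240
Higher: delay to age 7 (6.6240).

6.62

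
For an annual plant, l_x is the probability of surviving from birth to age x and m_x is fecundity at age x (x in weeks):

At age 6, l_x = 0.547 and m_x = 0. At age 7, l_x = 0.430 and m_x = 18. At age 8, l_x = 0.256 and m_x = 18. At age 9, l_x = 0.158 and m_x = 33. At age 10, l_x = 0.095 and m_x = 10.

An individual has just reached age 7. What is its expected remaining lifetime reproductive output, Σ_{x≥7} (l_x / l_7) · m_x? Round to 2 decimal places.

l_7 = 0.430. Conditional survival from age 7 to x is l_x / l_7.
  x=7: (0.430/0.430) × 18 = 18.0000
  x=8: (0.256/0.430) × 18 = 10.7163
  x=9: (0.158/0.430) × 33 = 12.1256
  x=10: (0.095/0.430) × 10 = 2.2093
Sum = 18.0000 + 10.7163 + 12.1256 + 2.2093 = 43.0512

43.05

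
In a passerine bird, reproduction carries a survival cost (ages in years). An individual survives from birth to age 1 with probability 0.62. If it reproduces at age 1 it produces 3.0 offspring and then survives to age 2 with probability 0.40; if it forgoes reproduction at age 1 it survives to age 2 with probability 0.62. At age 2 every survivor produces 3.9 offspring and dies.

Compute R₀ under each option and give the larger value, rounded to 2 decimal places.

2.83

breed at age 1: R₀ = 0.62 × (3.0 + 0.40 × 3.9) = 0.62 × 4.5600 = 2.8272
delay to age 2: R₀ = 0.62 × (0.62 × 3.9) = 0.62 × 2.4180 = 1.4992
Higher: breed at age 1 (2.8272).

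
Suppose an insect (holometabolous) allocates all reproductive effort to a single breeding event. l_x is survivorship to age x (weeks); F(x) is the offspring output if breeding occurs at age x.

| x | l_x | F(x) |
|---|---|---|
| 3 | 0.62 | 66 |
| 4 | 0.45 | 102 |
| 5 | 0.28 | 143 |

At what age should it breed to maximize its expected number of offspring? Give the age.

Expected offspring if breeding at age x = l_x × F(x):
  age 3: 0.62 × 66 = 40.920
  age 4: 0.45 × 102 = 45.900
  age 5: 0.28 × 143 = 40.040
Maximum at age 4 (45.900).

4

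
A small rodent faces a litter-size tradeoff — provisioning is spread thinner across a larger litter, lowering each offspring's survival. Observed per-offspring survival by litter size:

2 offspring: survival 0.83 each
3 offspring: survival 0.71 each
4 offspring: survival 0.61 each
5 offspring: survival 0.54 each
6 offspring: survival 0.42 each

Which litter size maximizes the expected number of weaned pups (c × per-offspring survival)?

5

Expected weaned pups = c × s(c):
  c=2: 2 × 0.83 = 1.660
  c=3: 3 × 0.71 = 2.130
  c=4: 4 × 0.61 = 2.440
  c=5: 5 × 0.54 = 2.700
  c=6: 6 × 0.42 = 2.520
Maximum at c = 5 (2.700 weaned pups).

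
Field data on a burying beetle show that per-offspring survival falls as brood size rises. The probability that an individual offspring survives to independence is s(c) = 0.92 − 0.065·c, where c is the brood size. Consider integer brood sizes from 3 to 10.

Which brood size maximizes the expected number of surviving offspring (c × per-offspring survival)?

Expected surviving offspring = c × s(c):
  c=3: 3 × 0.725 = 2.175
  c=4: 4 × 0.660 = 2.640
  c=5: 5 × 0.595 = 2.975
  c=6: 6 × 0.530 = 3.180
  c=7: 7 × 0.465 = 3.255
  c=8: 8 × 0.400 = 3.200
  c=9: 9 × 0.335 = 3.015
  c=10: 10 × 0.270 = 2.700
Maximum at c = 7 (3.255 surviving offspring).

7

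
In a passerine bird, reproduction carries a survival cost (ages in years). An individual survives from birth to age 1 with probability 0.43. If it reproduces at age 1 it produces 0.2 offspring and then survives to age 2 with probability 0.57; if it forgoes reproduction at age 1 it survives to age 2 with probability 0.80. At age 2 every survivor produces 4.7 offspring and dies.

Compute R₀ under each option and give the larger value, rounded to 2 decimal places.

1.62

breed at age 1: R₀ = 0.43 × (0.2 + 0.57 × 4.7) = 0.43 × 2.8790 = 1.2380
delay to age 2: R₀ = 0.43 × (0.80 × 4.7) = 0.43 × 3.7600 = 1.6168
Higher: delay to age 2 (1.6168).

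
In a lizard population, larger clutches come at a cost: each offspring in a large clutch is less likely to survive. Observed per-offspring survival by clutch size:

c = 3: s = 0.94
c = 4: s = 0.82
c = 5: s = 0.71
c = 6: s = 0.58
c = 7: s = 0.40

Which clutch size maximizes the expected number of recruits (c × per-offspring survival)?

Expected recruits = c × s(c):
  c=3: 3 × 0.94 = 2.820
  c=4: 4 × 0.82 = 3.280
  c=5: 5 × 0.71 = 3.550
  c=6: 6 × 0.58 = 3.480
  c=7: 7 × 0.40 = 2.800
Maximum at c = 5 (3.550 recruits).

5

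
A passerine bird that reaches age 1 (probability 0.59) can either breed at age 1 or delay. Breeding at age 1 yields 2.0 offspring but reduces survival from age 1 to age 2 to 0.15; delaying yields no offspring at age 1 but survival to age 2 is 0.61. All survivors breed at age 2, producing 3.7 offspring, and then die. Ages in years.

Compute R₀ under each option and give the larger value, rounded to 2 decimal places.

breed at age 1: R₀ = 0.59 × (2.0 + 0.15 × 3.7) = 0.59 × 2.5550 = 1.5074
delay to age 2: R₀ = 0.59 × (0.61 × 3.7) = 0.59 × 2.2570 = 1.3316
Higher: breed at age 1 (1.5074).

1.51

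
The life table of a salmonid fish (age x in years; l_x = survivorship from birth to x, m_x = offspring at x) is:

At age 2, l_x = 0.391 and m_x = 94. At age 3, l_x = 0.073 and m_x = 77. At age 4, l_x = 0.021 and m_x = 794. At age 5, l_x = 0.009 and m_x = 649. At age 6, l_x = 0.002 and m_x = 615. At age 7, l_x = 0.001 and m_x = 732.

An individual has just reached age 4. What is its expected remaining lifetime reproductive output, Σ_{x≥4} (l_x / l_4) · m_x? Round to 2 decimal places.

1165.57

l_4 = 0.021. Conditional survival from age 4 to x is l_x / l_4.
  x=4: (0.021/0.021) × 794 = 794.0000
  x=5: (0.009/0.021) × 649 = 278.1429
  x=6: (0.002/0.021) × 615 = 58.5714
  x=7: (0.001/0.021) × 732 = 34.8571
Sum = 794.0000 + 278.1429 + 58.5714 + 34.8571 = 1165.5714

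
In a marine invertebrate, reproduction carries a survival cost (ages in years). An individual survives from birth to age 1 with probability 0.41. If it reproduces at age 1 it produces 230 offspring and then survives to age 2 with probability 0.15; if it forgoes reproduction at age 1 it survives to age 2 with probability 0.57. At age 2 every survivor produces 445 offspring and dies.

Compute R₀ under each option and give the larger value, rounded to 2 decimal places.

121.67

breed at age 1: R₀ = 0.41 × (230 + 0.15 × 445) = 0.41 × 296.7500 = 121.6675
delay to age 2: R₀ = 0.41 × (0.57 × 445) = 0.41 × 253.6500 = 103.9965
Higher: breed at age 1 (121.6675).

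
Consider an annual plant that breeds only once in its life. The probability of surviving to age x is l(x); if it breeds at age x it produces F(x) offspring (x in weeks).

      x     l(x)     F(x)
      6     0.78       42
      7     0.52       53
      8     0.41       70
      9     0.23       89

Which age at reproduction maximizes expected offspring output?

6

Expected offspring if breeding at age x = l(x) × F(x):
  age 6: 0.78 × 42 = 32.760
  age 7: 0.52 × 53 = 27.560
  age 8: 0.41 × 70 = 28.700
  age 9: 0.23 × 89 = 20.470
Maximum at age 6 (32.760).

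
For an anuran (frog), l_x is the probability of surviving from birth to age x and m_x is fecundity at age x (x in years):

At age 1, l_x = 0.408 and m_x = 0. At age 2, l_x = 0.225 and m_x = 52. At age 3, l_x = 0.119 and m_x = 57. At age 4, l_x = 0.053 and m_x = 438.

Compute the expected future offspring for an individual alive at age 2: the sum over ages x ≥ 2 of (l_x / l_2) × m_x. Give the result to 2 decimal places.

185.32

l_2 = 0.225. Conditional survival from age 2 to x is l_x / l_2.
  x=2: (0.225/0.225) × 52 = 52.0000
  x=3: (0.119/0.225) × 57 = 30.1467
  x=4: (0.053/0.225) × 438 = 103.1733
Sum = 52.0000 + 30.1467 + 103.1733 = 185.3200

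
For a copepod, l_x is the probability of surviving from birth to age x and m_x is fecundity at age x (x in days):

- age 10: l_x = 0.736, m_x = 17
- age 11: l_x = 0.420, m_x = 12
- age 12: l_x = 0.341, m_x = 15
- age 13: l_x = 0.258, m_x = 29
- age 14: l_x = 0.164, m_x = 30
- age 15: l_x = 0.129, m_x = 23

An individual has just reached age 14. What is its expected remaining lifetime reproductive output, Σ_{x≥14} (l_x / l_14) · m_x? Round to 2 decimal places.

48.09

l_14 = 0.164. Conditional survival from age 14 to x is l_x / l_14.
  x=14: (0.164/0.164) × 30 = 30.0000
  x=15: (0.129/0.164) × 23 = 18.0915
Sum = 30.0000 + 18.0915 = 48.0915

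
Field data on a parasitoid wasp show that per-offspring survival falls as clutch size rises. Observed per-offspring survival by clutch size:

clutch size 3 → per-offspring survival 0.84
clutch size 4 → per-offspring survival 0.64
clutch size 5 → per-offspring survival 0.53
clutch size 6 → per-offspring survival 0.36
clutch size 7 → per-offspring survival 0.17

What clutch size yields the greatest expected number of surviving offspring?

5

Expected surviving offspring = c × s(c):
  c=3: 3 × 0.84 = 2.520
  c=4: 4 × 0.64 = 2.560
  c=5: 5 × 0.53 = 2.650
  c=6: 6 × 0.36 = 2.160
  c=7: 7 × 0.17 = 1.190
Maximum at c = 5 (2.650 surviving offspring).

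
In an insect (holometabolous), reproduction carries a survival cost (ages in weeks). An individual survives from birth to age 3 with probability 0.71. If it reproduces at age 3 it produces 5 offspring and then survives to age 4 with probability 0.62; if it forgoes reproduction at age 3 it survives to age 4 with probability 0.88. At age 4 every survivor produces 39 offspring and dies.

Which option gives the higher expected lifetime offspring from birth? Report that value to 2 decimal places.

24.37

breed at age 3: R₀ = 0.71 × (5 + 0.62 × 39) = 0.71 × 29.1800 = 20.7178
delay to age 4: R₀ = 0.71 × (0.88 × 39) = 0.71 × 34.3200 = 24.3672
Higher: delay to age 4 (24.3672).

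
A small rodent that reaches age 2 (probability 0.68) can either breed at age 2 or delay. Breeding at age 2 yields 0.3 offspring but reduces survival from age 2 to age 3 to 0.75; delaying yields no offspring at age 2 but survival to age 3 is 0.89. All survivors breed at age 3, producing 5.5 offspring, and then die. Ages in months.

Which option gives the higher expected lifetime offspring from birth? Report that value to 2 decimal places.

3.33

breed at age 2: R₀ = 0.68 × (0.3 + 0.75 × 5.5) = 0.68 × 4.4250 = 3.0090
delay to age 3: R₀ = 0.68 × (0.89 × 5.5) = 0.68 × 4.8950 = 3.3286
Higher: delay to age 3 (3.3286).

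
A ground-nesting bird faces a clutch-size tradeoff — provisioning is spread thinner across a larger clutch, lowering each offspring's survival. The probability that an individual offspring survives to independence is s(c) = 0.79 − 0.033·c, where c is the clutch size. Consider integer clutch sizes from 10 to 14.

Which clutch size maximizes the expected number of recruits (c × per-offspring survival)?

Expected recruits = c × s(c):
  c=10: 10 × 0.460 = 4.600
  c=11: 11 × 0.427 = 4.697
  c=12: 12 × 0.394 = 4.728
  c=13: 13 × 0.361 = 4.693
  c=14: 14 × 0.328 = 4.592
Maximum at c = 12 (4.728 recruits).

12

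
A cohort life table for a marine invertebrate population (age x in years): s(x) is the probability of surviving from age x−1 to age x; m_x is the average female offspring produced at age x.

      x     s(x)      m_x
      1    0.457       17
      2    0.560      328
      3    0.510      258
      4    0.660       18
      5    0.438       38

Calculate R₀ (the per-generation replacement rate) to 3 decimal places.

Survivorship from birth: l_x = s_1·s_2·…·s_x.
  l_1 = 0.45700
  l_2 = 0.25592
  l_3 = 0.13052
  l_4 = 0.08614
  l_5 = 0.03773
R₀ = Σ l_x m_x:
  age 1: 0.45700 × 17 = 7.7690
  age 2: 0.25592 × 328 = 83.9418
  age 3: 0.13052 × 258 = 33.6742
  age 4: 0.08614 × 18 = 1.5505
  age 5: 0.03773 × 38 = 1.4337
R₀ = 7.7690 + 83.9418 + 33.6742 + 1.5505 + 1.4337 = 128.3692

128.369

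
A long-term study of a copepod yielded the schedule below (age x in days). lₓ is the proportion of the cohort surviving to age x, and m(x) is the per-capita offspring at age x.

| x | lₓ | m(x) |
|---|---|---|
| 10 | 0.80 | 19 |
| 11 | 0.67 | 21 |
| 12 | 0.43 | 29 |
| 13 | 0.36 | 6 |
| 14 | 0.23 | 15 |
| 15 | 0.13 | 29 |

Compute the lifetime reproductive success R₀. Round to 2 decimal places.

51.12

R₀ = Σ lₓ m(x):
  age 10: 0.80 × 19 = 15.2000
  age 11: 0.67 × 21 = 14.0700
  age 12: 0.43 × 29 = 12.4700
  age 13: 0.36 × 6 = 2.1600
  age 14: 0.23 × 15 = 3.4500
  age 15: 0.13 × 29 = 3.7700
R₀ = 15.2000 + 14.0700 + 12.4700 + 2.1600 + 3.4500 + 3.7700 = 51.1200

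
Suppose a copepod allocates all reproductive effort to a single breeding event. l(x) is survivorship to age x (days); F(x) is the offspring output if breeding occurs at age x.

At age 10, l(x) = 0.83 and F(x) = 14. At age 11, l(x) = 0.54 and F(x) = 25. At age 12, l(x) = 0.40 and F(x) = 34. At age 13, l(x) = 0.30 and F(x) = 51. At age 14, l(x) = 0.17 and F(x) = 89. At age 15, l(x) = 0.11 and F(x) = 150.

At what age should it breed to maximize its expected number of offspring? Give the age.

15

Expected offspring if breeding at age x = l(x) × F(x):
  age 10: 0.83 × 14 = 11.620
  age 11: 0.54 × 25 = 13.500
  age 12: 0.40 × 34 = 13.600
  age 13: 0.30 × 51 = 15.300
  age 14: 0.17 × 89 = 15.130
  age 15: 0.11 × 150 = 16.500
Maximum at age 15 (16.500).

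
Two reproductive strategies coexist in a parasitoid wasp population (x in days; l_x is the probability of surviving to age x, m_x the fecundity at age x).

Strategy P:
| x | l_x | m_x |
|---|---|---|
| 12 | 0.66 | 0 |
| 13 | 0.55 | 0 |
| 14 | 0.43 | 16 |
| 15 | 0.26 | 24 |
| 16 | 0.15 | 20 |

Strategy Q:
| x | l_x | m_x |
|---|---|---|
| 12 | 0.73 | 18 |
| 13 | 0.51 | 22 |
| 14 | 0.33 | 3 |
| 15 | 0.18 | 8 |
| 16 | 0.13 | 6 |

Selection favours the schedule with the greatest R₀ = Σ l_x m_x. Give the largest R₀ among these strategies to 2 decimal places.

Strategy P: R₀ = 0.66×0 + 0.55×0 + 0.43×16 + 0.26×24 + 0.15×20 = 16.1200
Strategy Q: R₀ = 0.73×18 + 0.51×22 + 0.33×3 + 0.18×8 + 0.13×6 = 27.5700
Highest R₀: strategy Q with 27.5700.

27.57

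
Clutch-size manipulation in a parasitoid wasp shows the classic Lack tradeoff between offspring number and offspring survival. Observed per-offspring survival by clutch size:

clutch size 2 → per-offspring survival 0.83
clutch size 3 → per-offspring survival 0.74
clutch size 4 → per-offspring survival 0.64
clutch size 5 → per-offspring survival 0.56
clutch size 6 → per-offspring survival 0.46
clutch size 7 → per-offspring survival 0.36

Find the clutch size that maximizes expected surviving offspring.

5

Expected surviving offspring = c × s(c):
  c=2: 2 × 0.83 = 1.660
  c=3: 3 × 0.74 = 2.220
  c=4: 4 × 0.64 = 2.560
  c=5: 5 × 0.56 = 2.800
  c=6: 6 × 0.46 = 2.760
  c=7: 7 × 0.36 = 2.520
Maximum at c = 5 (2.800 surviving offspring).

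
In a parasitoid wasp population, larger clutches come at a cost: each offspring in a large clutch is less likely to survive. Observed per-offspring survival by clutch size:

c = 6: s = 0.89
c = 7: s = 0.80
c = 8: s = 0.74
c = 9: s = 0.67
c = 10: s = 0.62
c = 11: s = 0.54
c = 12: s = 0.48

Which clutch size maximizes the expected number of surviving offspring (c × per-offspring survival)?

Expected surviving offspring = c × s(c):
  c=6: 6 × 0.89 = 5.340
  c=7: 7 × 0.80 = 5.600
  c=8: 8 × 0.74 = 5.920
  c=9: 9 × 0.67 = 6.030
  c=10: 10 × 0.62 = 6.200
  c=11: 11 × 0.54 = 5.940
  c=12: 12 × 0.48 = 5.760
Maximum at c = 10 (6.200 surviving offspring).

10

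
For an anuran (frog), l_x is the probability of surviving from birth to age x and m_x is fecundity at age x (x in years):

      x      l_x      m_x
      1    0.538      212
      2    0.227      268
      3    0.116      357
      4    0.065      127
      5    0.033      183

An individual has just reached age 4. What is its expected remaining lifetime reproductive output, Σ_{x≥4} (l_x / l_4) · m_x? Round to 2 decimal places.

219.91

l_4 = 0.065. Conditional survival from age 4 to x is l_x / l_4.
  x=4: (0.065/0.065) × 127 = 127.0000
  x=5: (0.033/0.065) × 183 = 92.9077
Sum = 127.0000 + 92.9077 = 219.9077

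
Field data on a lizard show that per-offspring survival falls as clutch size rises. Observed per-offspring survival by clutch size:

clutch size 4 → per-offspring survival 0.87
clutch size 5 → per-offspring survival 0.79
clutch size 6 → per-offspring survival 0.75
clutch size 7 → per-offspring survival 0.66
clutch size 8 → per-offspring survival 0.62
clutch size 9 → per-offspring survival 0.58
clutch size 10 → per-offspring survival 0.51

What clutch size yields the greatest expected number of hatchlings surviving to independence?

Expected hatchlings surviving to independence = c × s(c):
  c=4: 4 × 0.87 = 3.480
  c=5: 5 × 0.79 = 3.950
  c=6: 6 × 0.75 = 4.500
  c=7: 7 × 0.66 = 4.620
  c=8: 8 × 0.62 = 4.960
  c=9: 9 × 0.58 = 5.220
  c=10: 10 × 0.51 = 5.100
Maximum at c = 9 (5.220 hatchlings surviving to independence).

9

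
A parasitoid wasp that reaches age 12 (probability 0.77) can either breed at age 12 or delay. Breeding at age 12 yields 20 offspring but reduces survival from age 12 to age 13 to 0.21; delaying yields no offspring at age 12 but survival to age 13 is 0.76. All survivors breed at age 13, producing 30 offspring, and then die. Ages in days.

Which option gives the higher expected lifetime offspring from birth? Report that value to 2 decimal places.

20.25

breed at age 12: R₀ = 0.77 × (20 + 0.21 × 30) = 0.77 × 26.3000 = 20.2510
delay to age 13: R₀ = 0.77 × (0.76 × 30) = 0.77 × 22.8000 = 17.5560
Higher: breed at age 12 (20.2510).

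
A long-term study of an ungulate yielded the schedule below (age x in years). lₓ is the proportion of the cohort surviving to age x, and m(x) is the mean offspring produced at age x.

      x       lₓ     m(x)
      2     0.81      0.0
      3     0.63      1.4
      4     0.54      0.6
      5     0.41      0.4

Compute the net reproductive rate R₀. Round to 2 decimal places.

1.37

R₀ = Σ lₓ m(x):
  age 2: 0.81 × 0.0 = 0.0000
  age 3: 0.63 × 1.4 = 0.8820
  age 4: 0.54 × 0.6 = 0.3240
  age 5: 0.41 × 0.4 = 0.1640
R₀ = 0.0000 + 0.8820 + 0.3240 + 0.1640 = 1.3700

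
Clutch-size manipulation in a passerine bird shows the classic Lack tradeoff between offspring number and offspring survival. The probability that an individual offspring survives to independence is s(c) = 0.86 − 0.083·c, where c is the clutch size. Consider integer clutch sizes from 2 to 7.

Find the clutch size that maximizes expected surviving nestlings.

Expected surviving nestlings = c × s(c):
  c=2: 2 × 0.694 = 1.388
  c=3: 3 × 0.611 = 1.833
  c=4: 4 × 0.528 = 2.112
  c=5: 5 × 0.445 = 2.225
  c=6: 6 × 0.362 = 2.172
  c=7: 7 × 0.279 = 1.953
Maximum at c = 5 (2.225 surviving nestlings).

5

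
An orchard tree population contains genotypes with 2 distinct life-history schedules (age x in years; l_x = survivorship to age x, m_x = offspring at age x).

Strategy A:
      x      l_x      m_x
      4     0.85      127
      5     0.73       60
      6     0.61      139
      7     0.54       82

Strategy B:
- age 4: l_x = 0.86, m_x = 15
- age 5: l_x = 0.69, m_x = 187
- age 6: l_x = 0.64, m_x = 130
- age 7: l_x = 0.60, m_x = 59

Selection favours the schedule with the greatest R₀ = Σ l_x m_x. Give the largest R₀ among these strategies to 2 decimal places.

280.82

Strategy A: R₀ = 0.85×127 + 0.73×60 + 0.61×139 + 0.54×82 = 280.8200
Strategy B: R₀ = 0.86×15 + 0.69×187 + 0.64×130 + 0.60×59 = 260.5300
Highest R₀: strategy A with 280.8200.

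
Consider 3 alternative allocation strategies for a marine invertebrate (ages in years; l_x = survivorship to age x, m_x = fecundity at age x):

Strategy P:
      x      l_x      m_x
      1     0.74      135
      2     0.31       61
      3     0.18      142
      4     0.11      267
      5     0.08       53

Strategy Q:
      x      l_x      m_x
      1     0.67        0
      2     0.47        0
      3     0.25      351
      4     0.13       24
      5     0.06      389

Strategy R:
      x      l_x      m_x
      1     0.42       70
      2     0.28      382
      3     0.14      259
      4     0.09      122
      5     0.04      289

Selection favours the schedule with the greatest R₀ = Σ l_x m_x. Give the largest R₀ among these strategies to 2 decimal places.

195.16

Strategy P: R₀ = 0.74×135 + 0.31×61 + 0.18×142 + 0.11×267 + 0.08×53 = 177.9800
Strategy Q: R₀ = 0.67×0 + 0.47×0 + 0.25×351 + 0.13×24 + 0.06×389 = 114.2100
Strategy R: R₀ = 0.42×70 + 0.28×382 + 0.14×259 + 0.09×122 + 0.04×289 = 195.1600
Highest R₀: strategy R with 195.1600.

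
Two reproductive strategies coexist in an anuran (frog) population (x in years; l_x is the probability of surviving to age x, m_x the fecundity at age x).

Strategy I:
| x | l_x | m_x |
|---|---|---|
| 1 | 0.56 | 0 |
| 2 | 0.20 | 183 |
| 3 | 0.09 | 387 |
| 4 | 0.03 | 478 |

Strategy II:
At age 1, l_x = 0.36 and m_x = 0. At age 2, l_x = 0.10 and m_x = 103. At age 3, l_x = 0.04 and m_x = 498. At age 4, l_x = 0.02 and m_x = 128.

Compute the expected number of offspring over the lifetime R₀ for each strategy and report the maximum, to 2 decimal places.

85.77

Strategy I: R₀ = 0.56×0 + 0.20×183 + 0.09×387 + 0.03×478 = 85.7700
Strategy II: R₀ = 0.36×0 + 0.10×103 + 0.04×498 + 0.02×128 = 32.7800
Highest R₀: strategy I with 85.7700.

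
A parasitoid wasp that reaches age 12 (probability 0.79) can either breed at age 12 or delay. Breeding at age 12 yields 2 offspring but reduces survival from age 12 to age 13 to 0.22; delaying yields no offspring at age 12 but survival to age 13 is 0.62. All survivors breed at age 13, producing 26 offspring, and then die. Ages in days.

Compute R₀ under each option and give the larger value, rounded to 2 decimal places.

breed at age 12: R₀ = 0.79 × (2 + 0.22 × 26) = 0.79 × 7.7200 = 6.0988
delay to age 13: R₀ = 0.79 × (0.62 × 26) = 0.79 × 16.1200 = 12.7348
Higher: delay to age 13 (12.7348).

12.73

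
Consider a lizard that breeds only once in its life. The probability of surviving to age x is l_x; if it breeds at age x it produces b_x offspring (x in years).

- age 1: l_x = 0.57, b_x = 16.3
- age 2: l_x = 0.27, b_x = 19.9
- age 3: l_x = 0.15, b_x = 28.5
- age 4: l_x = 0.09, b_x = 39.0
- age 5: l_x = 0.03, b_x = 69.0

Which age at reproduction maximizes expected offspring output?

Expected offspring if breeding at age x = l_x × b_x:
  age 1: 0.57 × 16.3 = 9.291
  age 2: 0.27 × 19.9 = 5.373
  age 3: 0.15 × 28.5 = 4.275
  age 4: 0.09 × 39.0 = 3.510
  age 5: 0.03 × 69.0 = 2.070
Maximum at age 1 (9.291).

1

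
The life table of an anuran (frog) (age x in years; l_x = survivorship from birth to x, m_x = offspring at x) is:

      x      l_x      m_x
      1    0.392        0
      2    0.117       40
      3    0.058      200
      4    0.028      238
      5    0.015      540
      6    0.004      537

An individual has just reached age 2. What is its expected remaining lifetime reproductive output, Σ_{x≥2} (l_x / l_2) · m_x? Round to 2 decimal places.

283.69

l_2 = 0.117. Conditional survival from age 2 to x is l_x / l_2.
  x=2: (0.117/0.117) × 40 = 40.0000
  x=3: (0.058/0.117) × 200 = 99.1453
  x=4: (0.028/0.117) × 238 = 56.9573
  x=5: (0.015/0.117) × 540 = 69.2308
  x=6: (0.004/0.117) × 537 = 18.3590
Sum = 40.0000 + 99.1453 + 56.9573 + 69.2308 + 18.3590 = 283.6923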